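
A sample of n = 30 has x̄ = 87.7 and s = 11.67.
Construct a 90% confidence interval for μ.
(84.08, 91.32)

t-interval (σ unknown):
df = n - 1 = 29
t* = 1.699 for 90% confidence

Margin of error = t* · s/√n = 1.699 · 11.67/√30 = 3.62

CI: (84.08, 91.32)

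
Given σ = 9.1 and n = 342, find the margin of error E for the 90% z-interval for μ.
Margin of error = 0.81

Margin of error = z* · σ/√n
= 1.645 · 9.1/√342
= 1.645 · 9.1/18.4932
= 0.81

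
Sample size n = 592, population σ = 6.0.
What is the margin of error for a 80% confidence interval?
Margin of error = 0.32

Margin of error = z* · σ/√n
= 1.282 · 6.0/√592
= 1.282 · 6.0/24.3311
= 0.32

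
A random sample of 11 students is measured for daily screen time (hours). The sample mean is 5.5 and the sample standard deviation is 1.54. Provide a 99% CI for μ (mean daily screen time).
(4.03, 6.97)

t-interval (σ unknown):
df = n - 1 = 10
t* = 3.169 for 99% confidence

Margin of error = t* · s/√n = 3.169 · 1.54/√11 = 1.47

CI: (4.03, 6.97)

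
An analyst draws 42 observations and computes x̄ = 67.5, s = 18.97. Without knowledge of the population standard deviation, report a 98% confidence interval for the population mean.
(60.41, 74.59)

t-interval (σ unknown):
df = n - 1 = 41
t* = 2.421 for 98% confidence

Margin of error = t* · s/√n = 2.421 · 18.97/√42 = 7.09

CI: (60.41, 74.59)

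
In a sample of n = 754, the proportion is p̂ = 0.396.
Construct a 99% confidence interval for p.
(0.350, 0.442)

Proportion CI:
SE = √(p̂(1-p̂)/n) = √(0.396 · 0.604 / 754) = 0.01781

z* = 2.576
Margin = z* · SE = 2.576 · 0.01781 = 0.0459

CI: 0.396 ± 0.0459 = (0.350, 0.442)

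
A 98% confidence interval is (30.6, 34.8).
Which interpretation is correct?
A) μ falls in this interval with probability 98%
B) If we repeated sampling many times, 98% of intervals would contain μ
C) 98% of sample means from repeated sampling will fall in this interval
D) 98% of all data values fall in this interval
B

A) Wrong — μ is fixed; the randomness lives in the interval, not in μ.
B) Correct — this is the frequentist long-run coverage interpretation.
C) Wrong — coverage applies to intervals containing μ, not to future x̄ values.
D) Wrong — a CI is about the parameter μ, not individual data values.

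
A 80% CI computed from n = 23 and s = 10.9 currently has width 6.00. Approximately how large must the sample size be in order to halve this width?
n ≈ 92

CI width ∝ 1/√n
To reduce width by factor 2, need √n to grow by 2 → need 2² = 4 times as many samples.

Current: n = 23, width = 6.00
New: n = 92, width ≈ 2.93

Width reduced by factor of 6.00/2.93 = 2.05.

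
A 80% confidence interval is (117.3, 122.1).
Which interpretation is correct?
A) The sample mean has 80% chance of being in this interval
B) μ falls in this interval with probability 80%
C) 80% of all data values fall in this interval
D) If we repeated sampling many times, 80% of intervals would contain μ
D

A) Wrong — x̄ is observed and sits in the interval by construction.
B) Wrong — μ is fixed; the randomness lives in the interval, not in μ.
C) Wrong — a CI is about the parameter μ, not individual data values.
D) Correct — this is the frequentist long-run coverage interpretation.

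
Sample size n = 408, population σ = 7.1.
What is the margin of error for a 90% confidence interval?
Margin of error = 0.58

Margin of error = z* · σ/√n
= 1.645 · 7.1/√408
= 1.645 · 7.1/20.1990
= 0.58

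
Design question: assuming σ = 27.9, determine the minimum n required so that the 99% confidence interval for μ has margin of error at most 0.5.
n ≥ 20662

For margin E ≤ 0.5:
n ≥ (z* · σ / E)²
n ≥ (2.576 · 27.9 / 0.5)²
n ≥ 20661.42

Minimum n = 20662 (rounding up)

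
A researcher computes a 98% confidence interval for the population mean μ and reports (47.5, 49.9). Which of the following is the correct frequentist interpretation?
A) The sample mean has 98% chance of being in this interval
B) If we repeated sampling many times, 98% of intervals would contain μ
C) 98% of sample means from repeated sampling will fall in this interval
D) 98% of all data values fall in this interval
B

A) Wrong — x̄ is observed and sits in the interval by construction.
B) Correct — this is the frequentist long-run coverage interpretation.
C) Wrong — coverage applies to intervals containing μ, not to future x̄ values.
D) Wrong — a CI is about the parameter μ, not individual data values.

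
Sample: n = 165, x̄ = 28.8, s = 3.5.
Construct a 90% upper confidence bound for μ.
μ ≤ 29.15

Upper bound (one-sided):
t* = 1.287 (one-sided for 90%)
Upper bound = x̄ + t* · s/√n = 28.8 + 1.287 · 3.5/√165 = 29.15

We are 90% confident that μ ≤ 29.15.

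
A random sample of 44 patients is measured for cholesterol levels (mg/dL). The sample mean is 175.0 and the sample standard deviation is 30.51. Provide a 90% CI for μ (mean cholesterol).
(167.27, 182.73)

t-interval (σ unknown):
df = n - 1 = 43
t* = 1.681 for 90% confidence

Margin of error = t* · s/√n = 1.681 · 30.51/√44 = 7.73

CI: (167.27, 182.73)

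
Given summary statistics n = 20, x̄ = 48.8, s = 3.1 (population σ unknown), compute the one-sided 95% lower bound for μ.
μ ≥ 47.60

Lower bound (one-sided):
t* = 1.729 (one-sided for 95%)
Lower bound = x̄ - t* · s/√n = 48.8 - 1.729 · 3.1/√20 = 47.60

We are 95% confident that μ ≥ 47.60.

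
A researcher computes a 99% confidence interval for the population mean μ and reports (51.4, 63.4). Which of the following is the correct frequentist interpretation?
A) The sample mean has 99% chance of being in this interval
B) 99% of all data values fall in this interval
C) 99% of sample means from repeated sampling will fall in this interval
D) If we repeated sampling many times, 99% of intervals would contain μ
D

A) Wrong — x̄ is observed and sits in the interval by construction.
B) Wrong — a CI is about the parameter μ, not individual data values.
C) Wrong — coverage applies to intervals containing μ, not to future x̄ values.
D) Correct — this is the frequentist long-run coverage interpretation.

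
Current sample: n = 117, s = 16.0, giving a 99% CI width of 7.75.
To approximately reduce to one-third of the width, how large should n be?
n ≈ 1053

CI width ∝ 1/√n
To reduce width by factor 3, need √n to grow by 3 → need 3² = 9 times as many samples.

Current: n = 117, width = 7.75
New: n = 1053, width ≈ 2.55

Width reduced by factor of 7.75/2.55 = 3.04.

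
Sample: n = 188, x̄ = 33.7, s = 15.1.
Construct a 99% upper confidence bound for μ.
μ ≤ 36.28

Upper bound (one-sided):
t* = 2.346 (one-sided for 99%)
Upper bound = x̄ + t* · s/√n = 33.7 + 2.346 · 15.1/√188 = 36.28

We are 99% confident that μ ≤ 36.28.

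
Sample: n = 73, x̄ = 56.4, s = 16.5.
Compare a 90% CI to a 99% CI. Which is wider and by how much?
99% CI is wider by 3.79

df = 72
90% CI: t* = 1.666, (53.18, 59.62), width = 2 · t* · s/√n = 6.43
99% CI: t* = 2.646, (51.29, 61.51), width = 2 · t* · s/√n = 10.22

The 99% CI is wider by 10.22 - 6.43 = 3.79.
Higher confidence requires a wider interval.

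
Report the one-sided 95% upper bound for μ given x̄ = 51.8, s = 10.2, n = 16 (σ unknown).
μ ≤ 56.27

Upper bound (one-sided):
t* = 1.753 (one-sided for 95%)
Upper bound = x̄ + t* · s/√n = 51.8 + 1.753 · 10.2/√16 = 56.27

We are 95% confident that μ ≤ 56.27.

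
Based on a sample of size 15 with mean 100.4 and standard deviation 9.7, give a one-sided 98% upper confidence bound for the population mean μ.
μ ≤ 106.07

Upper bound (one-sided):
t* = 2.264 (one-sided for 98%)
Upper bound = x̄ + t* · s/√n = 100.4 + 2.264 · 9.7/√15 = 106.07

We are 98% confident that μ ≤ 106.07.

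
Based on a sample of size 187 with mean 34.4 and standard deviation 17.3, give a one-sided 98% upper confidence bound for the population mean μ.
μ ≤ 37.02

Upper bound (one-sided):
t* = 2.068 (one-sided for 98%)
Upper bound = x̄ + t* · s/√n = 34.4 + 2.068 · 17.3/√187 = 37.02

We are 98% confident that μ ≤ 37.02.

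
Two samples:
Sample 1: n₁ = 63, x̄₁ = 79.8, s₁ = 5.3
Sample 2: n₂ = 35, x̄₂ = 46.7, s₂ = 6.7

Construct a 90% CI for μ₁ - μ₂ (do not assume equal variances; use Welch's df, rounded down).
(30.90, 35.30)

Difference: x̄₁ - x̄₂ = 33.10
SE = √(s₁²/n₁ + s₂²/n₂) = √(5.3²/63 + 6.7²/35) = 1.3147
df = 57.91 → 57 (Welch–Satterthwaite, rounded down)
t* = 1.672

CI: 33.10 ± 1.672 · 1.3147 = 33.10 ± 2.20 = (30.90, 35.30)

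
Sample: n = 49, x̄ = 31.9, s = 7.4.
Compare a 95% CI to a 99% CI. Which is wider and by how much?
99% CI is wider by 1.42

df = 48
95% CI: t* = 2.011, (29.77, 34.03), width = 2 · t* · s/√n = 4.25
99% CI: t* = 2.682, (29.06, 34.74), width = 2 · t* · s/√n = 5.67

The 99% CI is wider by 5.67 - 4.25 = 1.42.
Higher confidence requires a wider interval.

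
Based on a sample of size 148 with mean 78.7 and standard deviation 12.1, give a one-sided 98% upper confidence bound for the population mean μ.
μ ≤ 80.76

Upper bound (one-sided):
t* = 2.072 (one-sided for 98%)
Upper bound = x̄ + t* · s/√n = 78.7 + 2.072 · 12.1/√148 = 80.76

We are 98% confident that μ ≤ 80.76.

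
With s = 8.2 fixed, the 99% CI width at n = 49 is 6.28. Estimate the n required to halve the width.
n ≈ 196

CI width ∝ 1/√n
To reduce width by factor 2, need √n to grow by 2 → need 2² = 4 times as many samples.

Current: n = 49, width = 6.28
New: n = 196, width ≈ 3.05

Width reduced by factor of 6.28/3.05 = 2.06.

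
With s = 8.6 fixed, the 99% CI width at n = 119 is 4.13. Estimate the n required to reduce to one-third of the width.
n ≈ 1071

CI width ∝ 1/√n
To reduce width by factor 3, need √n to grow by 3 → need 3² = 9 times as many samples.

Current: n = 119, width = 4.13
New: n = 1071, width ≈ 1.36

Width reduced by factor of 4.13/1.36 = 3.04.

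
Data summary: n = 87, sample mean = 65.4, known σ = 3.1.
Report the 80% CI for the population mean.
(64.97, 65.83)

z-interval (σ known):
z* = 1.282 for 80% confidence

Margin of error = z* · σ/√n = 1.282 · 3.1/√87 = 0.43

CI: (65.4 - 0.43, 65.4 + 0.43) = (64.97, 65.83)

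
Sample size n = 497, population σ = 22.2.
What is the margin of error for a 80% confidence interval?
Margin of error = 1.28

Margin of error = z* · σ/√n
= 1.282 · 22.2/√497
= 1.282 · 22.2/22.2935
= 1.28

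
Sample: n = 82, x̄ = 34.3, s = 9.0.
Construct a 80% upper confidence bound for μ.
μ ≤ 35.14

Upper bound (one-sided):
t* = 0.846 (one-sided for 80%)
Upper bound = x̄ + t* · s/√n = 34.3 + 0.846 · 9.0/√82 = 35.14

We are 80% confident that μ ≤ 35.14.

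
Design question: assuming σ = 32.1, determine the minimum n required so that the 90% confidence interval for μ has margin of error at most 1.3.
n ≥ 1650

For margin E ≤ 1.3:
n ≥ (z* · σ / E)²
n ≥ (1.645 · 32.1 / 1.3)²
n ≥ 1649.89

Minimum n = 1650 (rounding up)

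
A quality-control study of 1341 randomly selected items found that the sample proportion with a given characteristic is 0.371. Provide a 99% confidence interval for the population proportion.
(0.337, 0.405)

Proportion CI:
SE = √(p̂(1-p̂)/n) = √(0.371 · 0.629 / 1341) = 0.01319

z* = 2.576
Margin = z* · SE = 2.576 · 0.01319 = 0.0340

CI: 0.371 ± 0.0340 = (0.337, 0.405)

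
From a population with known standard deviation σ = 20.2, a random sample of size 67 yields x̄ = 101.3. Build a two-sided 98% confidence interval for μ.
(95.56, 107.04)

z-interval (σ known):
z* = 2.326 for 98% confidence

Margin of error = z* · σ/√n = 2.326 · 20.2/√67 = 5.74

CI: (101.3 - 5.74, 101.3 + 5.74) = (95.56, 107.04)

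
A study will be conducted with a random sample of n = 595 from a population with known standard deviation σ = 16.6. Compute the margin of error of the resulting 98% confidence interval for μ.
Margin of error = 1.58

Margin of error = z* · σ/√n
= 2.326 · 16.6/√595
= 2.326 · 16.6/24.3926
= 1.58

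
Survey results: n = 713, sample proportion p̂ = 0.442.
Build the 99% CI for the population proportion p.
(0.394, 0.490)

Proportion CI:
SE = √(p̂(1-p̂)/n) = √(0.442 · 0.558 / 713) = 0.01860

z* = 2.576
Margin = z* · SE = 2.576 · 0.01860 = 0.0479

CI: 0.442 ± 0.0479 = (0.394, 0.490)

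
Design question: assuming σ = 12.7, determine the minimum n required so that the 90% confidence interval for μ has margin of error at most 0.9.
n ≥ 539

For margin E ≤ 0.9:
n ≥ (z* · σ / E)²
n ≥ (1.645 · 12.7 / 0.9)²
n ≥ 538.83

Minimum n = 539 (rounding up)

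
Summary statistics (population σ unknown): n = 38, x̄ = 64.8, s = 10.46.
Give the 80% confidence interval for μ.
(62.59, 67.01)

t-interval (σ unknown):
df = n - 1 = 37
t* = 1.305 for 80% confidence

Margin of error = t* · s/√n = 1.305 · 10.46/√38 = 2.21

CI: (62.59, 67.01)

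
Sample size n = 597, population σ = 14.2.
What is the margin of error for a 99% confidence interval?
Margin of error = 1.50

Margin of error = z* · σ/√n
= 2.576 · 14.2/√597
= 2.576 · 14.2/24.4336
= 1.50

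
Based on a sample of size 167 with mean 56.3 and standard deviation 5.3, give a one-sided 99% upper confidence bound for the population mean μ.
μ ≤ 57.26

Upper bound (one-sided):
t* = 2.349 (one-sided for 99%)
Upper bound = x̄ + t* · s/√n = 56.3 + 2.349 · 5.3/√167 = 57.26

We are 99% confident that μ ≤ 57.26.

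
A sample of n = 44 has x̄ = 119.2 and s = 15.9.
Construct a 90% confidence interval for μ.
(115.17, 123.23)

t-interval (σ unknown):
df = n - 1 = 43
t* = 1.681 for 90% confidence

Margin of error = t* · s/√n = 1.681 · 15.9/√44 = 4.03

CI: (115.17, 123.23)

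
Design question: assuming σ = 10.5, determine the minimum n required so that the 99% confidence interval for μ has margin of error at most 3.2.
n ≥ 72

For margin E ≤ 3.2:
n ≥ (z* · σ / E)²
n ≥ (2.576 · 10.5 / 3.2)²
n ≥ 71.44

Minimum n = 72 (rounding up)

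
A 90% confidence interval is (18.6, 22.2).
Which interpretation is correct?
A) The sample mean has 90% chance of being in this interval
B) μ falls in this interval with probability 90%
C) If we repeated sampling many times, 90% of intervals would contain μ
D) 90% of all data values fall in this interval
C

A) Wrong — x̄ is observed and sits in the interval by construction.
B) Wrong — μ is fixed; the randomness lives in the interval, not in μ.
C) Correct — this is the frequentist long-run coverage interpretation.
D) Wrong — a CI is about the parameter μ, not individual data values.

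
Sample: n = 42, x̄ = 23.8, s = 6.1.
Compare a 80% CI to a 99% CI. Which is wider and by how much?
99% CI is wider by 2.63

df = 41
80% CI: t* = 1.303, (22.57, 25.03), width = 2 · t* · s/√n = 2.45
99% CI: t* = 2.701, (21.26, 26.34), width = 2 · t* · s/√n = 5.08

The 99% CI is wider by 5.08 - 2.45 = 2.63.
Higher confidence requires a wider interval.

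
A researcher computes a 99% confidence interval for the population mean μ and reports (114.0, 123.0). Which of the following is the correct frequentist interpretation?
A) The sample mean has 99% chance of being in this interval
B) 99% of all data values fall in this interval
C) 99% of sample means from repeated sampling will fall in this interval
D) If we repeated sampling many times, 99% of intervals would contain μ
D

A) Wrong — x̄ is observed and sits in the interval by construction.
B) Wrong — a CI is about the parameter μ, not individual data values.
C) Wrong — coverage applies to intervals containing μ, not to future x̄ values.
D) Correct — this is the frequentist long-run coverage interpretation.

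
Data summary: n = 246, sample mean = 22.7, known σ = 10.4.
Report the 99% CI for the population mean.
(20.99, 24.41)

z-interval (σ known):
z* = 2.576 for 99% confidence

Margin of error = z* · σ/√n = 2.576 · 10.4/√246 = 1.71

CI: (22.7 - 1.71, 22.7 + 1.71) = (20.99, 24.41)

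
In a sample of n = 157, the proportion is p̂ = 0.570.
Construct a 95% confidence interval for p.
(0.493, 0.647)

Proportion CI:
SE = √(p̂(1-p̂)/n) = √(0.570 · 0.430 / 157) = 0.03951

z* = 1.960
Margin = z* · SE = 1.960 · 0.03951 = 0.0774

CI: 0.570 ± 0.0774 = (0.493, 0.647)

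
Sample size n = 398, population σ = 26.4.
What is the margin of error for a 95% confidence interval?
Margin of error = 2.59

Margin of error = z* · σ/√n
= 1.960 · 26.4/√398
= 1.960 · 26.4/19.9499
= 2.59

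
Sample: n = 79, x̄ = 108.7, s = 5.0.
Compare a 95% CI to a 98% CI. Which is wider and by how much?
98% CI is wider by 0.43

df = 78
95% CI: t* = 1.991, (107.58, 109.82), width = 2 · t* · s/√n = 2.24
98% CI: t* = 2.375, (107.36, 110.04), width = 2 · t* · s/√n = 2.67

The 98% CI is wider by 2.67 - 2.24 = 0.43.
Higher confidence requires a wider interval.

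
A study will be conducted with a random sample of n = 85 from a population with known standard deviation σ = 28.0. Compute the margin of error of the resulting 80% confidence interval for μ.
Margin of error = 3.89

Margin of error = z* · σ/√n
= 1.282 · 28.0/√85
= 1.282 · 28.0/9.2195
= 3.89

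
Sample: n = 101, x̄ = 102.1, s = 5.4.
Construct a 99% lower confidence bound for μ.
μ ≥ 100.83

Lower bound (one-sided):
t* = 2.364 (one-sided for 99%)
Lower bound = x̄ - t* · s/√n = 102.1 - 2.364 · 5.4/√101 = 100.83

We are 99% confident that μ ≥ 100.83.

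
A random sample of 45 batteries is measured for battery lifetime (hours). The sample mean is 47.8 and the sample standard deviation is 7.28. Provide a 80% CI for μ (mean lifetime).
(46.39, 49.21)

t-interval (σ unknown):
df = n - 1 = 44
t* = 1.301 for 80% confidence

Margin of error = t* · s/√n = 1.301 · 7.28/√45 = 1.41

CI: (46.39, 49.21)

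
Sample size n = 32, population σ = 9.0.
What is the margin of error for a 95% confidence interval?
Margin of error = 3.12

Margin of error = z* · σ/√n
= 1.960 · 9.0/√32
= 1.960 · 9.0/5.6569
= 3.12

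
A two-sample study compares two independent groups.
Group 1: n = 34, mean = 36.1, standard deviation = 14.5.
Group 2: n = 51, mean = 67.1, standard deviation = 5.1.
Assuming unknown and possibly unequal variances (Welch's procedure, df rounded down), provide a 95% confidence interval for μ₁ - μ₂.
(-36.24, -25.76)

Difference: x̄₁ - x̄₂ = -31.00
SE = √(s₁²/n₁ + s₂²/n₂) = √(14.5²/34 + 5.1²/51) = 2.5872
df = 38.49 → 38 (Welch–Satterthwaite, rounded down)
t* = 2.024

CI: -31.00 ± 2.024 · 2.5872 = -31.00 ± 5.24 = (-36.24, -25.76)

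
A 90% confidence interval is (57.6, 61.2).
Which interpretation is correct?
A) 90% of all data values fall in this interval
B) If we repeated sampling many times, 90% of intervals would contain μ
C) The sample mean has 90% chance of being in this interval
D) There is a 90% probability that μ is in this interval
B

A) Wrong — a CI is about the parameter μ, not individual data values.
B) Correct — this is the frequentist long-run coverage interpretation.
C) Wrong — x̄ is observed and sits in the interval by construction.
D) Wrong — μ is fixed; the randomness lives in the interval, not in μ.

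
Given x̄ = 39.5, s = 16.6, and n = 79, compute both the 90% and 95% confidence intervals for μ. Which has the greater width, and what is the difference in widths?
95% CI is wider by 1.22

df = 78
90% CI: t* = 1.665, (36.39, 42.61), width = 2 · t* · s/√n = 6.22
95% CI: t* = 1.991, (35.78, 43.22), width = 2 · t* · s/√n = 7.44

The 95% CI is wider by 7.44 - 6.22 = 1.22.
Higher confidence requires a wider interval.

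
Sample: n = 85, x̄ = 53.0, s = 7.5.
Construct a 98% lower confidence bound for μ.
μ ≥ 51.30

Lower bound (one-sided):
t* = 2.086 (one-sided for 98%)
Lower bound = x̄ - t* · s/√n = 53.0 - 2.086 · 7.5/√85 = 51.30

We are 98% confident that μ ≥ 51.30.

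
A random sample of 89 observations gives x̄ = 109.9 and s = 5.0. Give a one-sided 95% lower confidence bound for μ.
μ ≥ 109.02

Lower bound (one-sided):
t* = 1.662 (one-sided for 95%)
Lower bound = x̄ - t* · s/√n = 109.9 - 1.662 · 5.0/√89 = 109.02

We are 95% confident that μ ≥ 109.02.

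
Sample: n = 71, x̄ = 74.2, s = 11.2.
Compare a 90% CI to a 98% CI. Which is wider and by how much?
98% CI is wider by 1.90

df = 70
90% CI: t* = 1.667, (71.98, 76.42), width = 2 · t* · s/√n = 4.43
98% CI: t* = 2.381, (71.04, 77.36), width = 2 · t* · s/√n = 6.33

The 98% CI is wider by 6.33 - 4.43 = 1.90.
Higher confidence requires a wider interval.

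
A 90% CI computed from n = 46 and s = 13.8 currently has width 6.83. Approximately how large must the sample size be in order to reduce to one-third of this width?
n ≈ 414

CI width ∝ 1/√n
To reduce width by factor 3, need √n to grow by 3 → need 3² = 9 times as many samples.

Current: n = 46, width = 6.83
New: n = 414, width ≈ 2.24

Width reduced by factor of 6.83/2.24 = 3.05.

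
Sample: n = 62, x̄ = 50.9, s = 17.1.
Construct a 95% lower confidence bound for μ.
μ ≥ 47.27

Lower bound (one-sided):
t* = 1.670 (one-sided for 95%)
Lower bound = x̄ - t* · s/√n = 50.9 - 1.670 · 17.1/√62 = 47.27

We are 95% confident that μ ≥ 47.27.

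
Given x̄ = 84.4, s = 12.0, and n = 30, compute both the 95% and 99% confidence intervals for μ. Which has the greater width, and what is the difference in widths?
99% CI is wider by 3.12

df = 29
95% CI: t* = 2.045, (79.92, 88.88), width = 2 · t* · s/√n = 8.96
99% CI: t* = 2.756, (78.36, 90.44), width = 2 · t* · s/√n = 12.08

The 99% CI is wider by 12.08 - 8.96 = 3.12.
Higher confidence requires a wider interval.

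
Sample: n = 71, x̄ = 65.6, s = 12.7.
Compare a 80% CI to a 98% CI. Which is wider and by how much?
98% CI is wider by 3.28

df = 70
80% CI: t* = 1.294, (63.65, 67.55), width = 2 · t* · s/√n = 3.90
98% CI: t* = 2.381, (62.01, 69.19), width = 2 · t* · s/√n = 7.18

The 98% CI is wider by 7.18 - 3.90 = 3.28.
Higher confidence requires a wider interval.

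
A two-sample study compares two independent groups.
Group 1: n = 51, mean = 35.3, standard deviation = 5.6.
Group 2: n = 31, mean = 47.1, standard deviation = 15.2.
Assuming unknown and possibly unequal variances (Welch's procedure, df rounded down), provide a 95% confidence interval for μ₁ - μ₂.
(-17.57, -6.03)

Difference: x̄₁ - x̄₂ = -11.80
SE = √(s₁²/n₁ + s₂²/n₂) = √(5.6²/51 + 15.2²/31) = 2.8404
df = 35.01 → 35 (Welch–Satterthwaite, rounded down)
t* = 2.030

CI: -11.80 ± 2.030 · 2.8404 = -11.80 ± 5.77 = (-17.57, -6.03)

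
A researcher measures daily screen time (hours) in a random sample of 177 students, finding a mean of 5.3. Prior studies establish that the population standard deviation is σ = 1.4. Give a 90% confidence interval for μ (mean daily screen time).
(5.13, 5.47)

z-interval (σ known):
z* = 1.645 for 90% confidence

Margin of error = z* · σ/√n = 1.645 · 1.4/√177 = 0.17

CI: (5.3 - 0.17, 5.3 + 0.17) = (5.13, 5.47)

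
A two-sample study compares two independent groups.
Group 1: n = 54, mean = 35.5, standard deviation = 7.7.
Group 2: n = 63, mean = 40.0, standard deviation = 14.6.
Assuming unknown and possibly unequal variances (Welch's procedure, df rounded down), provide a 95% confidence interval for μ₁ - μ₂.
(-8.70, -0.30)

Difference: x̄₁ - x̄₂ = -4.50
SE = √(s₁²/n₁ + s₂²/n₂) = √(7.7²/54 + 14.6²/63) = 2.1169
df = 96.84 → 96 (Welch–Satterthwaite, rounded down)
t* = 1.985

CI: -4.50 ± 1.985 · 2.1169 = -4.50 ± 4.20 = (-8.70, -0.30)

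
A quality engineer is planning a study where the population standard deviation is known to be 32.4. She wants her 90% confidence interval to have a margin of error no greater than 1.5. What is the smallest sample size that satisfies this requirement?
n ≥ 1263

For margin E ≤ 1.5:
n ≥ (z* · σ / E)²
n ≥ (1.645 · 32.4 / 1.5)²
n ≥ 1262.52

Minimum n = 1263 (rounding up)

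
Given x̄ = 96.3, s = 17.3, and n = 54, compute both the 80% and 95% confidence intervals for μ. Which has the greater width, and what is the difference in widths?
95% CI is wider by 3.34

df = 53
80% CI: t* = 1.298, (93.24, 99.36), width = 2 · t* · s/√n = 6.11
95% CI: t* = 2.006, (91.58, 101.02), width = 2 · t* · s/√n = 9.45

The 95% CI is wider by 9.45 - 6.11 = 3.34.
Higher confidence requires a wider interval.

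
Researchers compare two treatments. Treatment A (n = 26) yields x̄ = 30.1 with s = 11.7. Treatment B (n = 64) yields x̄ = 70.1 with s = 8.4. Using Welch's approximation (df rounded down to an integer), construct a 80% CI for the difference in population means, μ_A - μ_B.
(-43.30, -36.70)

Difference: x̄₁ - x̄₂ = -40.00
SE = √(s₁²/n₁ + s₂²/n₂) = √(11.7²/26 + 8.4²/64) = 2.5234
df = 35.94 → 35 (Welch–Satterthwaite, rounded down)
t* = 1.306

CI: -40.00 ± 1.306 · 2.5234 = -40.00 ± 3.30 = (-43.30, -36.70)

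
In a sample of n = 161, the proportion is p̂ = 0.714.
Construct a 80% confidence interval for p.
(0.668, 0.760)

Proportion CI:
SE = √(p̂(1-p̂)/n) = √(0.714 · 0.286 / 161) = 0.03561

z* = 1.282
Margin = z* · SE = 1.282 · 0.03561 = 0.0457

CI: 0.714 ± 0.0457 = (0.668, 0.760)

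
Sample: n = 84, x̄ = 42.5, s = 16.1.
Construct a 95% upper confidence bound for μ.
μ ≤ 45.42

Upper bound (one-sided):
t* = 1.663 (one-sided for 95%)
Upper bound = x̄ + t* · s/√n = 42.5 + 1.663 · 16.1/√84 = 45.42

We are 95% confident that μ ≤ 45.42.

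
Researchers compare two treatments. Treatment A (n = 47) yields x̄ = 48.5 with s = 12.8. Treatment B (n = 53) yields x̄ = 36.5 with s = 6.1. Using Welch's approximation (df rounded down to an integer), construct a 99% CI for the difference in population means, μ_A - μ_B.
(6.57, 17.43)

Difference: x̄₁ - x̄₂ = 12.00
SE = √(s₁²/n₁ + s₂²/n₂) = √(12.8²/47 + 6.1²/53) = 2.0465
df = 64.09 → 64 (Welch–Satterthwaite, rounded down)
t* = 2.655

CI: 12.00 ± 2.655 · 2.0465 = 12.00 ± 5.43 = (6.57, 17.43)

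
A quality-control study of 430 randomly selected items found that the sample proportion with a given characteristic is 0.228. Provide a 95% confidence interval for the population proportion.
(0.188, 0.268)

Proportion CI:
SE = √(p̂(1-p̂)/n) = √(0.228 · 0.772 / 430) = 0.02023

z* = 1.960
Margin = z* · SE = 1.960 · 0.02023 = 0.0397

CI: 0.228 ± 0.0397 = (0.188, 0.268)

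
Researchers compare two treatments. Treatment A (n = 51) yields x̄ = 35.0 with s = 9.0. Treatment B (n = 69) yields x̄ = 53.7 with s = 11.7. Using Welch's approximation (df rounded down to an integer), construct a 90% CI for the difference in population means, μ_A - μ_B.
(-21.83, -15.57)

Difference: x̄₁ - x̄₂ = -18.70
SE = √(s₁²/n₁ + s₂²/n₂) = √(9.0²/51 + 11.7²/69) = 1.8900
df = 117.79 → 117 (Welch–Satterthwaite, rounded down)
t* = 1.658

CI: -18.70 ± 1.658 · 1.8900 = -18.70 ± 3.13 = (-21.83, -15.57)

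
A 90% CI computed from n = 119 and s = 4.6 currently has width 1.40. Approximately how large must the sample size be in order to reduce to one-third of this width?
n ≈ 1071

CI width ∝ 1/√n
To reduce width by factor 3, need √n to grow by 3 → need 3² = 9 times as many samples.

Current: n = 119, width = 1.40
New: n = 1071, width ≈ 0.46

Width reduced by factor of 1.40/0.46 = 3.04.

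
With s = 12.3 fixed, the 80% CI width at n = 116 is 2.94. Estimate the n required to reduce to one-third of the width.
n ≈ 1044

CI width ∝ 1/√n
To reduce width by factor 3, need √n to grow by 3 → need 3² = 9 times as many samples.

Current: n = 116, width = 2.94
New: n = 1044, width ≈ 0.98

Width reduced by factor of 2.94/0.98 = 3.00.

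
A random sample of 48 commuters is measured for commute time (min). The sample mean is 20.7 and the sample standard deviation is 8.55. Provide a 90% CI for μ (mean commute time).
(18.63, 22.77)

t-interval (σ unknown):
df = n - 1 = 47
t* = 1.678 for 90% confidence

Margin of error = t* · s/√n = 1.678 · 8.55/√48 = 2.07

CI: (18.63, 22.77)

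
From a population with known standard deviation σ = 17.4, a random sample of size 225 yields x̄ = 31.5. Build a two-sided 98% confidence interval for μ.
(28.80, 34.20)

z-interval (σ known):
z* = 2.326 for 98% confidence

Margin of error = z* · σ/√n = 2.326 · 17.4/√225 = 2.70

CI: (31.5 - 2.70, 31.5 + 2.70) = (28.80, 34.20)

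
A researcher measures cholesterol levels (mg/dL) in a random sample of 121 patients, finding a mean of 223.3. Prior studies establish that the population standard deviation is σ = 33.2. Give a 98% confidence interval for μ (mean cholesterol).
(216.28, 230.32)

z-interval (σ known):
z* = 2.326 for 98% confidence

Margin of error = z* · σ/√n = 2.326 · 33.2/√121 = 7.02

CI: (223.3 - 7.02, 223.3 + 7.02) = (216.28, 230.32)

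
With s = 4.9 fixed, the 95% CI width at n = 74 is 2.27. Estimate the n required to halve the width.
n ≈ 296

CI width ∝ 1/√n
To reduce width by factor 2, need √n to grow by 2 → need 2² = 4 times as many samples.

Current: n = 74, width = 2.27
New: n = 296, width ≈ 1.12

Width reduced by factor of 2.27/1.12 = 2.03.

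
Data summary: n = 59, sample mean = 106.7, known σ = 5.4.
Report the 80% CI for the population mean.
(105.80, 107.60)

z-interval (σ known):
z* = 1.282 for 80% confidence

Margin of error = z* · σ/√n = 1.282 · 5.4/√59 = 0.90

CI: (106.7 - 0.90, 106.7 + 0.90) = (105.80, 107.60)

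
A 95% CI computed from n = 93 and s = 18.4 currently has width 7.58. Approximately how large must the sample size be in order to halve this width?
n ≈ 372

CI width ∝ 1/√n
To reduce width by factor 2, need √n to grow by 2 → need 2² = 4 times as many samples.

Current: n = 93, width = 7.58
New: n = 372, width ≈ 3.75

Width reduced by factor of 7.58/3.75 = 2.02.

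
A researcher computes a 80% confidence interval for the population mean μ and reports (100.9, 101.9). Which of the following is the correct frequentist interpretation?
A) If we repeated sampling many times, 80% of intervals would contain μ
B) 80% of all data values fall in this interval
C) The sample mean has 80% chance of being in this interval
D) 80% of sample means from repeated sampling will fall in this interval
A

A) Correct — this is the frequentist long-run coverage interpretation.
B) Wrong — a CI is about the parameter μ, not individual data values.
C) Wrong — x̄ is observed and sits in the interval by construction.
D) Wrong — coverage applies to intervals containing μ, not to future x̄ values.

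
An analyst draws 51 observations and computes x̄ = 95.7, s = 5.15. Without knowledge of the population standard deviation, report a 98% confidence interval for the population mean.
(93.97, 97.43)

t-interval (σ unknown):
df = n - 1 = 50
t* = 2.403 for 98% confidence

Margin of error = t* · s/√n = 2.403 · 5.15/√51 = 1.73

CI: (93.97, 97.43)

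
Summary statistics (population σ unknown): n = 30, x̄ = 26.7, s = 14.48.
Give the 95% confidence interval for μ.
(21.29, 32.11)

t-interval (σ unknown):
df = n - 1 = 29
t* = 2.045 for 95% confidence

Margin of error = t* · s/√n = 2.045 · 14.48/√30 = 5.41

CI: (21.29, 32.11)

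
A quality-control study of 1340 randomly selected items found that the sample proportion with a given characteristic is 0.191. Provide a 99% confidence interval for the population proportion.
(0.163, 0.219)

Proportion CI:
SE = √(p̂(1-p̂)/n) = √(0.191 · 0.809 / 1340) = 0.01074

z* = 2.576
Margin = z* · SE = 2.576 · 0.01074 = 0.0277

CI: 0.191 ± 0.0277 = (0.163, 0.219)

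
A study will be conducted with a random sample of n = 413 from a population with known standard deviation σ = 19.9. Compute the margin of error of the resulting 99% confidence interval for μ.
Margin of error = 2.52

Margin of error = z* · σ/√n
= 2.576 · 19.9/√413
= 2.576 · 19.9/20.3224
= 2.52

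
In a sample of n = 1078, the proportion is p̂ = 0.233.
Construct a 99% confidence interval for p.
(0.200, 0.266)

Proportion CI:
SE = √(p̂(1-p̂)/n) = √(0.233 · 0.767 / 1078) = 0.01288

z* = 2.576
Margin = z* · SE = 2.576 · 0.01288 = 0.0332

CI: 0.233 ± 0.0332 = (0.200, 0.266)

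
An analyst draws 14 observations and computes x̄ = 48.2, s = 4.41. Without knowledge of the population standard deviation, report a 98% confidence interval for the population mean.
(45.08, 51.32)

t-interval (σ unknown):
df = n - 1 = 13
t* = 2.650 for 98% confidence

Margin of error = t* · s/√n = 2.650 · 4.41/√14 = 3.12

CI: (45.08, 51.32)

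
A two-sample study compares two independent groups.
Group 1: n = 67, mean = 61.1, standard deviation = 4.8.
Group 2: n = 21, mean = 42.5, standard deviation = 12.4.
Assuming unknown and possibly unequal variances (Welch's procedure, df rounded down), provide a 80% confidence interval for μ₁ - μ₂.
(14.94, 22.26)

Difference: x̄₁ - x̄₂ = 18.60
SE = √(s₁²/n₁ + s₂²/n₂) = √(4.8²/67 + 12.4²/21) = 2.7687
df = 21.91 → 21 (Welch–Satterthwaite, rounded down)
t* = 1.323

CI: 18.60 ± 1.323 · 2.7687 = 18.60 ± 3.66 = (14.94, 22.26)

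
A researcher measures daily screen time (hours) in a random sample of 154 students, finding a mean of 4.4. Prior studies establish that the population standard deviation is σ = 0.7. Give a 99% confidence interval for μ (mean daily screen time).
(4.25, 4.55)

z-interval (σ known):
z* = 2.576 for 99% confidence

Margin of error = z* · σ/√n = 2.576 · 0.7/√154 = 0.15

CI: (4.4 - 0.15, 4.4 + 0.15) = (4.25, 4.55)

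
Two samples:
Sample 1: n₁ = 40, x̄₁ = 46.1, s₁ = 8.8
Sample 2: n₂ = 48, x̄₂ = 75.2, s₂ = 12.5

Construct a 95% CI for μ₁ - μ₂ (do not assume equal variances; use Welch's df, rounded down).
(-33.63, -24.57)

Difference: x̄₁ - x̄₂ = -29.10
SE = √(s₁²/n₁ + s₂²/n₂) = √(8.8²/40 + 12.5²/48) = 2.2784
df = 83.81 → 83 (Welch–Satterthwaite, rounded down)
t* = 1.989

CI: -29.10 ± 1.989 · 2.2784 = -29.10 ± 4.53 = (-33.63, -24.57)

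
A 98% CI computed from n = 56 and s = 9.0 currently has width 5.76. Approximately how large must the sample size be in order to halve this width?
n ≈ 224

CI width ∝ 1/√n
To reduce width by factor 2, need √n to grow by 2 → need 2² = 4 times as many samples.

Current: n = 56, width = 5.76
New: n = 224, width ≈ 2.82

Width reduced by factor of 5.76/2.82 = 2.04.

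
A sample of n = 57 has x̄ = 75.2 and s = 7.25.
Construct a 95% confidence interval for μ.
(73.28, 77.12)

t-interval (σ unknown):
df = n - 1 = 56
t* = 2.003 for 95% confidence

Margin of error = t* · s/√n = 2.003 · 7.25/√57 = 1.92

CI: (73.28, 77.12)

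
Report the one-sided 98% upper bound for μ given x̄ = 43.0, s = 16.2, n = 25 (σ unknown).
μ ≤ 50.04

Upper bound (one-sided):
t* = 2.172 (one-sided for 98%)
Upper bound = x̄ + t* · s/√n = 43.0 + 2.172 · 16.2/√25 = 50.04

We are 98% confident that μ ≤ 50.04.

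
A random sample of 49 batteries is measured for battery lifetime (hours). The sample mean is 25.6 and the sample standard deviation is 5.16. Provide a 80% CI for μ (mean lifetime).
(24.64, 26.56)

t-interval (σ unknown):
df = n - 1 = 48
t* = 1.299 for 80% confidence

Margin of error = t* · s/√n = 1.299 · 5.16/√49 = 0.96

CI: (24.64, 26.56)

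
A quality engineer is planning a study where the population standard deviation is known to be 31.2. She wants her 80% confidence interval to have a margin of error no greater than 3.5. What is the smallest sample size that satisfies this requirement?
n ≥ 131

For margin E ≤ 3.5:
n ≥ (z* · σ / E)²
n ≥ (1.282 · 31.2 / 3.5)²
n ≥ 130.60

Minimum n = 131 (rounding up)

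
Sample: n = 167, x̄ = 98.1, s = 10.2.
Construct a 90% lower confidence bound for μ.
μ ≥ 97.08

Lower bound (one-sided):
t* = 1.287 (one-sided for 90%)
Lower bound = x̄ - t* · s/√n = 98.1 - 1.287 · 10.2/√167 = 97.08

We are 90% confident that μ ≥ 97.08.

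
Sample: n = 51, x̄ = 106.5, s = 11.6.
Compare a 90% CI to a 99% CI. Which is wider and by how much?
99% CI is wider by 3.26

df = 50
90% CI: t* = 1.676, (103.78, 109.22), width = 2 · t* · s/√n = 5.44
99% CI: t* = 2.678, (102.15, 110.85), width = 2 · t* · s/√n = 8.70

The 99% CI is wider by 8.70 - 5.44 = 3.26.
Higher confidence requires a wider interval.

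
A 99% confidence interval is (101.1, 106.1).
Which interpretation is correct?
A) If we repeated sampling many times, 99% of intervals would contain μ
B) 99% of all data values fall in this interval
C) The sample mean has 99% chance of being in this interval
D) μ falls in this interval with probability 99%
A

A) Correct — this is the frequentist long-run coverage interpretation.
B) Wrong — a CI is about the parameter μ, not individual data values.
C) Wrong — x̄ is observed and sits in the interval by construction.
D) Wrong — μ is fixed; the randomness lives in the interval, not in μ.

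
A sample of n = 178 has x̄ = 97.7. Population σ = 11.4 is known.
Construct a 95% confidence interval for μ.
(96.03, 99.37)

z-interval (σ known):
z* = 1.960 for 95% confidence

Margin of error = z* · σ/√n = 1.960 · 11.4/√178 = 1.67

CI: (97.7 - 1.67, 97.7 + 1.67) = (96.03, 99.37)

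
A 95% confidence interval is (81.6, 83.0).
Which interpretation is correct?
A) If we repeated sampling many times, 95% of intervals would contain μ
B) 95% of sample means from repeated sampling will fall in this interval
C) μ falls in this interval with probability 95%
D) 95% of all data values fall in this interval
A

A) Correct — this is the frequentist long-run coverage interpretation.
B) Wrong — coverage applies to intervals containing μ, not to future x̄ values.
C) Wrong — μ is fixed; the randomness lives in the interval, not in μ.
D) Wrong — a CI is about the parameter μ, not individual data values.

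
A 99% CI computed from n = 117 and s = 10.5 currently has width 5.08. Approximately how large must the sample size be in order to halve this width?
n ≈ 468

CI width ∝ 1/√n
To reduce width by factor 2, need √n to grow by 2 → need 2² = 4 times as many samples.

Current: n = 117, width = 5.08
New: n = 468, width ≈ 2.51

Width reduced by factor of 5.08/2.51 = 2.02.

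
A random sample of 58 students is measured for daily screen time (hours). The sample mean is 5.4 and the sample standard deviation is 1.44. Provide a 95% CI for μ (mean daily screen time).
(5.02, 5.78)

t-interval (σ unknown):
df = n - 1 = 57
t* = 2.002 for 95% confidence

Margin of error = t* · s/√n = 2.002 · 1.44/√58 = 0.38

CI: (5.02, 5.78)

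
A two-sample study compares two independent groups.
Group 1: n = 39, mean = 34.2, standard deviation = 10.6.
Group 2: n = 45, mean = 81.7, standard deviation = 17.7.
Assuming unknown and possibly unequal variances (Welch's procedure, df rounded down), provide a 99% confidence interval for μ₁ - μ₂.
(-55.80, -39.20)

Difference: x̄₁ - x̄₂ = -47.50
SE = √(s₁²/n₁ + s₂²/n₂) = √(10.6²/39 + 17.7²/45) = 3.1374
df = 73.40 → 73 (Welch–Satterthwaite, rounded down)
t* = 2.645

CI: -47.50 ± 2.645 · 3.1374 = -47.50 ± 8.30 = (-55.80, -39.20)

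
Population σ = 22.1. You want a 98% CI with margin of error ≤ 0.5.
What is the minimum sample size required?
n ≥ 10570

For margin E ≤ 0.5:
n ≥ (z* · σ / E)²
n ≥ (2.326 · 22.1 / 0.5)²
n ≥ 10569.73

Minimum n = 10570 (rounding up)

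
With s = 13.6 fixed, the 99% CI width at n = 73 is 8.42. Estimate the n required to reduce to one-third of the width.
n ≈ 657

CI width ∝ 1/√n
To reduce width by factor 3, need √n to grow by 3 → need 3² = 9 times as many samples.

Current: n = 73, width = 8.42
New: n = 657, width ≈ 2.74

Width reduced by factor of 8.42/2.74 = 3.07.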